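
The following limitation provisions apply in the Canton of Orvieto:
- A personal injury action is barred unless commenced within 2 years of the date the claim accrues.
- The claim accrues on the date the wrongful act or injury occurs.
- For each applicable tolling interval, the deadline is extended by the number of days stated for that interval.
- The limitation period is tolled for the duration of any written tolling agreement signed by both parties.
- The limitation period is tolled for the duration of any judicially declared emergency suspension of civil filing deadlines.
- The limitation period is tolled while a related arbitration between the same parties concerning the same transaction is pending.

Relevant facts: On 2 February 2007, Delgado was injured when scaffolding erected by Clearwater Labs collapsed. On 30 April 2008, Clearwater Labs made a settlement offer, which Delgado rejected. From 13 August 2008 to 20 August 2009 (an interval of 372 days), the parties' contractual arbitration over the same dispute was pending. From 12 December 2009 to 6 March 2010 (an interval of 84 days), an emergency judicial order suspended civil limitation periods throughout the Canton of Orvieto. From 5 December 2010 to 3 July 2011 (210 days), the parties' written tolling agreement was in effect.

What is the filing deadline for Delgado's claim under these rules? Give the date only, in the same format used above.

The claim accrued on 2 February 2007, the date of the act.
Adding the 2 years base period to 2 February 2007 gives a deadline of 2 February 2009, before any tolling.
Because the pending related arbitration ran from 13 August 2008 to 20 August 2009, the deadline is extended by 372 days to 9 February 2010.
The emergency suspension of filing deadlines from 12 December 2009 to 6 March 2010 tolled the period for 84 days, extending the deadline to 4 May 2010.
The written tolling agreement from 5 December 2010 to 3 July 2011 began after the period had already run on 4 May 2010, so it has no tolling effect.
The other events in the timeline have no effect on the limitation period under the stated rules.

4 May 2010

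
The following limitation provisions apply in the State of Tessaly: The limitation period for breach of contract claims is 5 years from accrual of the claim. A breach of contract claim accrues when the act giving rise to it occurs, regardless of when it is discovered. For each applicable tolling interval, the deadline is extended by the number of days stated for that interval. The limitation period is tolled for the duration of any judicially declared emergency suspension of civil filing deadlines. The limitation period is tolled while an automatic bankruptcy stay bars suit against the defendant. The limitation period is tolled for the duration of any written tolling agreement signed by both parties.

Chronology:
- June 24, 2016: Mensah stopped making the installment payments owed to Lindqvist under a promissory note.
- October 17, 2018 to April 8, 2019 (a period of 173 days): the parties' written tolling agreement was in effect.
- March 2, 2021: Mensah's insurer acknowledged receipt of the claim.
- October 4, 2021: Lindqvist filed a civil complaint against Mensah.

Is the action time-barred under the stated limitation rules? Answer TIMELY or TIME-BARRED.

TIMELY

The limitation period began to run on June 24, 2016.
5 years from June 24, 2016 is June 24, 2021.
Because the written tolling agreement ran from October 17, 2018 to April 8, 2019, the deadline is extended by 173 days to December 14, 2021.
The other events in the timeline have no effect on the limitation period under the stated rules.
The October 4, 2021 filing precedes the December 14, 2021 deadline; the claim is timely.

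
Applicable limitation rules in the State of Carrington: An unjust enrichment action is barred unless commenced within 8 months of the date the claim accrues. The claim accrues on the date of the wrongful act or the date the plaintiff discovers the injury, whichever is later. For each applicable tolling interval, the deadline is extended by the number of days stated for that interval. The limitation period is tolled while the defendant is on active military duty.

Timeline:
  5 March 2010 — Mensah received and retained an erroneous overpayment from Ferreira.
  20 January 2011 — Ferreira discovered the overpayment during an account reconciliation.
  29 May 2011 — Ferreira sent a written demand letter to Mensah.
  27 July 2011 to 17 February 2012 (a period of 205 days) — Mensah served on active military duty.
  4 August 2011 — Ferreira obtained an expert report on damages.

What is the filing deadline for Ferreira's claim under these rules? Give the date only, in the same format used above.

12 April 2012

Because discovery on 20 January 2011 post-dates the 5 March 2010 act, accrual under the later-of rule falls on 20 January 2011.
8 months from 20 January 2011 is 20 September 2011.
The defendant's active military service from 27 July 2011 to 17 February 2012 tolled the period for 205 days, extending the deadline to 12 April 2012.
None of the other events listed affects the running of the period under the stated rules.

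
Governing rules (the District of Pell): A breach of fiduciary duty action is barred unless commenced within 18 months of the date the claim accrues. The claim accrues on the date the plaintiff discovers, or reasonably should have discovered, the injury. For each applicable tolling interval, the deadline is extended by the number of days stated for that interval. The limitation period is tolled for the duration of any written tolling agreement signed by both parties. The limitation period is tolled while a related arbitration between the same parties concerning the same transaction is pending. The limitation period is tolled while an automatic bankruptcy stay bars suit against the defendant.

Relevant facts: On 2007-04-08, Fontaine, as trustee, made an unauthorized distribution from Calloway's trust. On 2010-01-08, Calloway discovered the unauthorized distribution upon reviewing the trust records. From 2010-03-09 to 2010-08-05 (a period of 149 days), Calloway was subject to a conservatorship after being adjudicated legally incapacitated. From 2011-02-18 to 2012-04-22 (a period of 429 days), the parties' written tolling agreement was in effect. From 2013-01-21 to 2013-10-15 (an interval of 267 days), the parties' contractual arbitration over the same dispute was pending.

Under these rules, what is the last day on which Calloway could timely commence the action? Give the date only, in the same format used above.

2012-09-09

Accrual is tied to discovery, so the period began on 2010-01-08 rather than on 2007-04-08 when the act occurred.
18 months from 2010-01-08 is 2011-07-08.
The period was tolled for 429 days by the written tolling agreement (2011-02-18 to 2012-04-22), pushing the deadline to 2012-09-09.
The pending related arbitration starting 2013-01-21 came too late — the period had run on 2012-09-09 — and so does not extend the deadline.
The plaintiff's legal incapacity from 2010-03-09 to 2010-08-05 does not toll the period, because no stated rule makes the plaintiff's incapacity a tolling event.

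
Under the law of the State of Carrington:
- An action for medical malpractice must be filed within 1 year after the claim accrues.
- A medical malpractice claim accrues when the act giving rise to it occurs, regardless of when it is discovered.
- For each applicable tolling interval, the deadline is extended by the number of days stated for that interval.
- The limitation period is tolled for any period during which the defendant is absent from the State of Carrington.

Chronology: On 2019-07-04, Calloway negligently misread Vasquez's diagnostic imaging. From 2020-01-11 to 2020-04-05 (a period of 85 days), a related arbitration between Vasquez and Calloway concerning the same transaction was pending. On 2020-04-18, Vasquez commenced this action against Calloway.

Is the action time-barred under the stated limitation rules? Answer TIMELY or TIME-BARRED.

TIMELY

The claim accrued on 2019-07-04, when the wrongful act occurred.
Adding the 1 year base period to 2019-07-04 gives a deadline of 2020-07-04, before any tolling.
No stated provision tolls the period for a pending arbitration, so the interval from 2020-01-11 to 2020-04-05 has no effect on the deadline.
The 2020-04-18 filing precedes the 2020-07-04 deadline; the claim is timely.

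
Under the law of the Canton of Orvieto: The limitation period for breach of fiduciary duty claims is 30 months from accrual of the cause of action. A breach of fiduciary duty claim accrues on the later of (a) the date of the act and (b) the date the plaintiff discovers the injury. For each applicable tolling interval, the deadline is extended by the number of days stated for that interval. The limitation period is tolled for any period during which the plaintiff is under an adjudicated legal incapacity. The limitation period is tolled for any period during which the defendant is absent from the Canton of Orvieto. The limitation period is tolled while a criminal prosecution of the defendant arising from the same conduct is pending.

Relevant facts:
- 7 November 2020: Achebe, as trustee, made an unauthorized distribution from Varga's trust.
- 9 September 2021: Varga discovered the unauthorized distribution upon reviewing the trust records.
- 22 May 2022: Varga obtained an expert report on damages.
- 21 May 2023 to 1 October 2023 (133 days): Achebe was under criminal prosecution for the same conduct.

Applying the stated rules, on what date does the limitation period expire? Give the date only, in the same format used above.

20 July 2024

Because discovery on 9 September 2021 post-dates the 7 November 2020 act, accrual under the later-of rule falls on 9 September 2021.
30 months from 9 September 2021 is 9 March 2024.
Because the pending criminal prosecution ran from 21 May 2023 to 1 October 2023, the deadline is extended by 133 days to 20 July 2024.
The other events in the timeline have no effect on the limitation period under the stated rules.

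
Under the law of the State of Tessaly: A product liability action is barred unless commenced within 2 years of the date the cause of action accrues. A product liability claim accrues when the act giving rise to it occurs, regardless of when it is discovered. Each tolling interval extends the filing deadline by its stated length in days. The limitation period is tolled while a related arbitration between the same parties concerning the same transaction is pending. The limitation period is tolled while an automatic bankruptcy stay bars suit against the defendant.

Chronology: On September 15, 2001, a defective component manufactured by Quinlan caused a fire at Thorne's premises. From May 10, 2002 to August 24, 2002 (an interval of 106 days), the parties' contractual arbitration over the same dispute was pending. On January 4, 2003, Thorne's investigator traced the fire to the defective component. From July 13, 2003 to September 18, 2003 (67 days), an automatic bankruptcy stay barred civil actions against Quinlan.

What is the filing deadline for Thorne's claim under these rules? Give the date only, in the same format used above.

March 6, 2004

The claim accrued on September 15, 2001, when the wrongful act occurred; under the stated occurrence rule the January 4, 2003 discovery does not delay accrual.
The untolled deadline — 2 years after September 15, 2001 — is September 15, 2003.
The period was tolled for 106 days by the pending related arbitration (May 10, 2002 to August 24, 2002), pushing the deadline to December 30, 2003.
The period was tolled for 67 days by the automatic bankruptcy stay (July 13, 2003 to September 18, 2003), pushing the deadline to March 6, 2004.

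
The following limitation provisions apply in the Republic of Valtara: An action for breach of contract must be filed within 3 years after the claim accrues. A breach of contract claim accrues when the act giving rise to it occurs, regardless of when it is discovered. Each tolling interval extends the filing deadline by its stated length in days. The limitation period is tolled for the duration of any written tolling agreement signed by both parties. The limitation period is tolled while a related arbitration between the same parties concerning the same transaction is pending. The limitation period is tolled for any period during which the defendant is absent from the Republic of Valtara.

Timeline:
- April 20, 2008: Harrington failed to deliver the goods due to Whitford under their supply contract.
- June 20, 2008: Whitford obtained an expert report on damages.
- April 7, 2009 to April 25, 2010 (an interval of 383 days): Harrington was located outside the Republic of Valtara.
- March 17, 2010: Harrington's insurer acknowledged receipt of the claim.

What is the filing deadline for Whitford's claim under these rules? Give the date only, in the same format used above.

May 7, 2012

The limitation period began to run on April 20, 2008.
The untolled deadline — 3 years after April 20, 2008 — is April 20, 2011.
Because the defendant's absence from the jurisdiction ran from April 7, 2009 to April 25, 2010, the deadline is extended by 383 days to May 7, 2012.
None of the other events listed affects the running of the period under the stated rules.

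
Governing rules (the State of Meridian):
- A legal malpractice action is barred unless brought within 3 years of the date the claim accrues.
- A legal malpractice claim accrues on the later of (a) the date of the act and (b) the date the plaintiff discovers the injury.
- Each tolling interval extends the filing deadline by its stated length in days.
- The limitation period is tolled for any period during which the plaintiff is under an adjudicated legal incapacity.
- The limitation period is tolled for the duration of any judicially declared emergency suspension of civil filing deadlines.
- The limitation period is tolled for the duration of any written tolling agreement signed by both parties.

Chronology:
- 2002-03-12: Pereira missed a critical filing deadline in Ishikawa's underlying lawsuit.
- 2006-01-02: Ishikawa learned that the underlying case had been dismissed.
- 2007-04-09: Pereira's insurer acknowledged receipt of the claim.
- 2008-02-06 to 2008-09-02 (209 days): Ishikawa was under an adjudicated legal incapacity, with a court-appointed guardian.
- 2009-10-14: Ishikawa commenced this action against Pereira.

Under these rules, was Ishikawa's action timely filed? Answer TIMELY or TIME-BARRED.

TIME-BARRED

Taking the later of the act (2002-03-12) and discovery (2006-01-02), the claim accrued on 2006-01-02.
The untolled deadline — 3 years after 2006-01-02 — is 2009-01-02.
The period was tolled for 209 days by the plaintiff's legal incapacity (2008-02-06 to 2008-09-02), pushing the deadline to 2009-07-30.
Nothing else in the chronology tolls or restarts the period.
Filing on 2009-10-14 missed the 2009-07-30 deadline — the action is time-barred.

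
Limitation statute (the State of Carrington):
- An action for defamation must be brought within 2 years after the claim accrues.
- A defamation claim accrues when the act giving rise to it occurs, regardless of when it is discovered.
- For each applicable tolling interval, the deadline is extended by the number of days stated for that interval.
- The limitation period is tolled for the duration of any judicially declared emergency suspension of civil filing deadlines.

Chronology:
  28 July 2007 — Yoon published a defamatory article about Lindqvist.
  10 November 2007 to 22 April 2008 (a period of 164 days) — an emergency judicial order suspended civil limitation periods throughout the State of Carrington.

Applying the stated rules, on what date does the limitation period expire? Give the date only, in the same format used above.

The limitation period began to run on 28 July 2007.
The untolled deadline — 2 years after 28 July 2007 — is 28 July 2009.
Because the emergency suspension of filing deadlines ran from 10 November 2007 to 22 April 2008, the deadline is extended by 164 days to 8 January 2010.

8 January 2010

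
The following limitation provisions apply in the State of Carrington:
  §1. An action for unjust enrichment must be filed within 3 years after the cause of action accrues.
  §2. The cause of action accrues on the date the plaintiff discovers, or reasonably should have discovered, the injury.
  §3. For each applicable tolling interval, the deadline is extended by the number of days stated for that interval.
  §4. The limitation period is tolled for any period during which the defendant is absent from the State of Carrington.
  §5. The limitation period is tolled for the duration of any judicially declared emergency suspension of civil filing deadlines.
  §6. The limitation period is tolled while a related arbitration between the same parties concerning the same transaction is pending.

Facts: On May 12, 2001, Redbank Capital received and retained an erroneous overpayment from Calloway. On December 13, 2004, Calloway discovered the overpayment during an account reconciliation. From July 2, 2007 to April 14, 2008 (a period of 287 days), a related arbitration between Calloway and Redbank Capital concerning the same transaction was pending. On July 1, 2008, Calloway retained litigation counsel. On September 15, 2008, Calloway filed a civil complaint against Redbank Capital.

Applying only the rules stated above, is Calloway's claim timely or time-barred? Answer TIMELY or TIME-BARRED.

Accrual is tied to discovery, so the period began on December 13, 2004 rather than on May 12, 2001 when the act occurred.
The untolled deadline — 3 years after December 13, 2004 — is December 13, 2007.
Because the pending related arbitration ran from July 2, 2007 to April 14, 2008, the deadline is extended by 287 days to September 25, 2008.
Nothing else in the chronology tolls or restarts the period.
The September 15, 2008 filing precedes the September 25, 2008 deadline; the claim is timely.

TIMELY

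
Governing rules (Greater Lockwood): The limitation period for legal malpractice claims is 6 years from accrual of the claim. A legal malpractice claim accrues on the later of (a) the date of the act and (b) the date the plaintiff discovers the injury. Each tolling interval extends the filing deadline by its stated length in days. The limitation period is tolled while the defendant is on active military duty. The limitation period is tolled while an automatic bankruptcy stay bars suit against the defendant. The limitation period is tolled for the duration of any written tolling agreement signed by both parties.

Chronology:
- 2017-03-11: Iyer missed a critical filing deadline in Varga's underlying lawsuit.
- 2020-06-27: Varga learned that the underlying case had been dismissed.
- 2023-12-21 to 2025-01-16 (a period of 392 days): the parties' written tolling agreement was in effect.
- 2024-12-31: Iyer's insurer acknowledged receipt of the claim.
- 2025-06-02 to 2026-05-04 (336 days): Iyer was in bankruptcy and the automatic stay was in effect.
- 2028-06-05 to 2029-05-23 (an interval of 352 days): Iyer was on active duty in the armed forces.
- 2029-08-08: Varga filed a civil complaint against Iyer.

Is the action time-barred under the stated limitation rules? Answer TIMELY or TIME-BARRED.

TIME-BARRED

Taking the later of the act (2017-03-11) and discovery (2020-06-27), the claim accrued on 2020-06-27.
Adding the 6 years base period to 2020-06-27 gives a deadline of 2026-06-27, before any tolling.
The written tolling agreement from 2023-12-21 to 2025-01-16 tolled the period for 392 days, extending the deadline to 2027-07-24.
The period was tolled for 336 days by the automatic bankruptcy stay (2025-06-02 to 2026-05-04), pushing the deadline to 2028-06-24.
Because the defendant's active military service ran from 2028-06-05 to 2029-05-23, the deadline is extended by 352 days to 2029-06-11.
The other events in the timeline have no effect on the limitation period under the stated rules.
Filing on 2029-08-08 missed the 2029-06-11 deadline — the action is time-barred.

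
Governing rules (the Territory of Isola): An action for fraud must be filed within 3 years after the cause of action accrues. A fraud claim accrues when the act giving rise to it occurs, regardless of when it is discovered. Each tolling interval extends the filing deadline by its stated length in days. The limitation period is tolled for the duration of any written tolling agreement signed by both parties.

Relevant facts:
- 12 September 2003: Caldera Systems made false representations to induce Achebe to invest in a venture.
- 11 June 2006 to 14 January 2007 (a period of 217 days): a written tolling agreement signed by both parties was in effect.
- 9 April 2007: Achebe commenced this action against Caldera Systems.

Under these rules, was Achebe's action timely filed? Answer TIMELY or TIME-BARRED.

The cause of action accrued on 12 September 2003, the date of the act.
The untolled deadline — 3 years after 12 September 2003 — is 12 September 2006.
Because the written tolling agreement ran from 11 June 2006 to 14 January 2007, the deadline is extended by 217 days to 17 April 2007.
Filing on 9 April 2007 beat the 17 April 2007 deadline — the action is timely.

TIMELY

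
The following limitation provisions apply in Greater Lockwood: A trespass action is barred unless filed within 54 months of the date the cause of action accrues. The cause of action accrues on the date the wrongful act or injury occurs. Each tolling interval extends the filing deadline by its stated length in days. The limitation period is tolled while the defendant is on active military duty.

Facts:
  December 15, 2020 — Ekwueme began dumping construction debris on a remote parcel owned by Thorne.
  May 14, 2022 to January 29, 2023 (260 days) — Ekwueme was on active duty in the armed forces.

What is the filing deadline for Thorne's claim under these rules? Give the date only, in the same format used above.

The claim accrued on December 15, 2020, when the wrongful act occurred.
54 months from December 15, 2020 is June 15, 2025.
Because the defendant's active military service ran from May 14, 2022 to January 29, 2023, the deadline is extended by 260 days to March 2, 2026.

March 2, 2026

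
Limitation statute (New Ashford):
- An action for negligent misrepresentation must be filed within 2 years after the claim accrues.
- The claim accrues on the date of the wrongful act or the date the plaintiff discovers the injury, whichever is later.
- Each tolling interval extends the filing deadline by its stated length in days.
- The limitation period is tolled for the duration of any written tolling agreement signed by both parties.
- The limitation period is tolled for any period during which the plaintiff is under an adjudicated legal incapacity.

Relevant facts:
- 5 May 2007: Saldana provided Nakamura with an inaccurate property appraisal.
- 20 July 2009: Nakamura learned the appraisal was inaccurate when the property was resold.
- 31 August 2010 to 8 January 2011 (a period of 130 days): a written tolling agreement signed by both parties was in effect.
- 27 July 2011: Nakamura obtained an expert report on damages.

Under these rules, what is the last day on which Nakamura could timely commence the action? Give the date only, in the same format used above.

27 November 2011

Taking the later of the act (5 May 2007) and discovery (20 July 2009), the claim accrued on 20 July 2009.
Adding the 2 years base period to 20 July 2009 gives a deadline of 20 July 2011, before any tolling.
The written tolling agreement from 31 August 2010 to 8 January 2011 tolled the period for 130 days, extending the deadline to 27 November 2011.
Nothing else in the chronology tolls or restarts the period.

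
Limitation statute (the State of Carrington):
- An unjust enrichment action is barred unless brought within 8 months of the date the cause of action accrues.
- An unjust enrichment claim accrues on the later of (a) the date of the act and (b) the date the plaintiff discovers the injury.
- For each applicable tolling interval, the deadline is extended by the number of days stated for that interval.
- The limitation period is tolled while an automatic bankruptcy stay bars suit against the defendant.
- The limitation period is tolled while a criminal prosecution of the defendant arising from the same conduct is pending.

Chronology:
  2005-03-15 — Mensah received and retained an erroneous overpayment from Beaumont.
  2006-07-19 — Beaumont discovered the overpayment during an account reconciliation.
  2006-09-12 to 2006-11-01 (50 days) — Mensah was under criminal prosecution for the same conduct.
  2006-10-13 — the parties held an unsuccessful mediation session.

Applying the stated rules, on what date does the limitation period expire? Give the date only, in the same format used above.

Because discovery on 2006-07-19 post-dates the 2005-03-15 act, accrual under the later-of rule falls on 2006-07-19.
The untolled deadline — 8 months after 2006-07-19 — is 2007-03-19.
The pending criminal prosecution from 2006-09-12 to 2006-11-01 tolled the period for 50 days, extending the deadline to 2007-05-08.
Nothing else in the chronology tolls or restarts the period.

2007-05-08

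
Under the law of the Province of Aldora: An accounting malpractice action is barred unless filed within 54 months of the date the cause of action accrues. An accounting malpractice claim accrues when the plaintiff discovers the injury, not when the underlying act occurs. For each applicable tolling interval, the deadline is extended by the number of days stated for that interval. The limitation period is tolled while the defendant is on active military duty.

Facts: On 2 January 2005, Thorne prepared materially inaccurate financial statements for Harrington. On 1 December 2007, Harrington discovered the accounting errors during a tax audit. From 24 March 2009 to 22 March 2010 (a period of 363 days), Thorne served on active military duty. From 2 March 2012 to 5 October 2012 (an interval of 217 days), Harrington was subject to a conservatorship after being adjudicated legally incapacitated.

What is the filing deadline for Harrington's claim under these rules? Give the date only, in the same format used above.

The claim did not accrue until Harrington discovered the injury on 1 December 2007; the 2 January 2005 act date does not start the clock under the stated rule.
54 months from 1 December 2007 is 1 June 2012.
The defendant's active military service from 24 March 2009 to 22 March 2010 tolled the period for 363 days, extending the deadline to 30 May 2013.
No stated provision tolls the period for the plaintiff's incapacity, so the interval from 2 March 2012 to 5 October 2012 has no effect on the deadline.

30 May 2013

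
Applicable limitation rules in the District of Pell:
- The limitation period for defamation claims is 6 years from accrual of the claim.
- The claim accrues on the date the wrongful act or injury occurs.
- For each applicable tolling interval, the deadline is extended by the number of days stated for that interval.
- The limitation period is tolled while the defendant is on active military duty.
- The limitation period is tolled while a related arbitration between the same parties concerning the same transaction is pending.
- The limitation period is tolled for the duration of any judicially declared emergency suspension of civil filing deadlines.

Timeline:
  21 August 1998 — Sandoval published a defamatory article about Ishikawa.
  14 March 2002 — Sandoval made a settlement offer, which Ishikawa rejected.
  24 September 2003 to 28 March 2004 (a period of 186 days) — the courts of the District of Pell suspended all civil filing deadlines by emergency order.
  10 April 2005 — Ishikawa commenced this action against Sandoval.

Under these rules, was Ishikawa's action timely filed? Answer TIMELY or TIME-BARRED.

The limitation period began to run on 21 August 1998.
Adding the 6 years base period to 21 August 1998 gives a deadline of 21 August 2004, before any tolling.
The emergency suspension of filing deadlines from 24 September 2003 to 28 March 2004 tolled the period for 186 days, extending the deadline to 23 February 2005.
Nothing else in the chronology tolls or restarts the period.
Ishikawa filed on 10 April 2005, after the 23 February 2005 deadline, so the action is time-barred.

TIME-BARRED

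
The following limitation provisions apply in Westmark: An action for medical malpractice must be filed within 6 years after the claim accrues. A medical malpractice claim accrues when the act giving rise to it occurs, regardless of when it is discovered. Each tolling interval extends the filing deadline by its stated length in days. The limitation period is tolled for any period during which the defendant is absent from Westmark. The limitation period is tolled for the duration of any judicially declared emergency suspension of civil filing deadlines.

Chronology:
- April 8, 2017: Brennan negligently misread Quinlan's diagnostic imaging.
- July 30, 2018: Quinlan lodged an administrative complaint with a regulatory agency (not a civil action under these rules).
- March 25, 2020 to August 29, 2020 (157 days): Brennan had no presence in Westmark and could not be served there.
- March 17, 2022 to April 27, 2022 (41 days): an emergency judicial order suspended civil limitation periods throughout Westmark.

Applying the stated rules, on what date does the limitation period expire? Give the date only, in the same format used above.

The limitation period began to run on April 8, 2017.
The untolled deadline — 6 years after April 8, 2017 — is April 8, 2023.
The defendant's absence from the jurisdiction from March 25, 2020 to August 29, 2020 tolled the period for 157 days, extending the deadline to September 12, 2023.
The emergency suspension of filing deadlines from March 17, 2022 to April 27, 2022 tolled the period for 41 days, extending the deadline to October 23, 2023.
None of the other events listed affects the running of the period under the stated rules.

October 23, 2023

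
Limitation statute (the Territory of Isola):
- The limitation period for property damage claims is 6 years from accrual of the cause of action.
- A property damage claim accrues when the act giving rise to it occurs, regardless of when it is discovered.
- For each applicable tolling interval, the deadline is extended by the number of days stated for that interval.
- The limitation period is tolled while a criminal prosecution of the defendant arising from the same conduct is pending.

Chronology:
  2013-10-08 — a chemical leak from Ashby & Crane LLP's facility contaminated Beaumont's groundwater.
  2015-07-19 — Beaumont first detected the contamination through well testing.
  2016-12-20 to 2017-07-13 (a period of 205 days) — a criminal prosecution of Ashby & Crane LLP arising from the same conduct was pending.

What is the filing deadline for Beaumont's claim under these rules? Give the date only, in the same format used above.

2020-04-30

Because the rule ties accrual to occurrence, the claim accrued on 2013-10-08, not on the 2015-07-19 discovery date.
Adding the 6 years base period to 2013-10-08 gives a deadline of 2019-10-08, before any tolling.
The pending criminal prosecution from 2016-12-20 to 2017-07-13 tolled the period for 205 days, extending the deadline to 2020-04-30.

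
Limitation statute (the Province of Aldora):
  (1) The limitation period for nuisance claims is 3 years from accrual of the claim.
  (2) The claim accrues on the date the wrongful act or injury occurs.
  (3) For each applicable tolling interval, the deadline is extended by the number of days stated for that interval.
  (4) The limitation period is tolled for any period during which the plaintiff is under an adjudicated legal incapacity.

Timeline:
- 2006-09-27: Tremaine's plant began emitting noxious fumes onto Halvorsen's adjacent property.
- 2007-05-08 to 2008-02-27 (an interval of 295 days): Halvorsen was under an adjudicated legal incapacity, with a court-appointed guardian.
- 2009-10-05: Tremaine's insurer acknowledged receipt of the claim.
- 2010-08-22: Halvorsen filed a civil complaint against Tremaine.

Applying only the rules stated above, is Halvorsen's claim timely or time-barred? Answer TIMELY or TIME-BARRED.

The claim accrued on 2006-09-27, the date of the act.
Adding the 3 years base period to 2006-09-27 gives a deadline of 2009-09-27, before any tolling.
The period was tolled for 295 days by the plaintiff's legal incapacity (2007-05-08 to 2008-02-27), pushing the deadline to 2010-07-19.
None of the other events listed affects the running of the period under the stated rules.
Halvorsen filed on 2010-08-22, after the 2010-07-19 deadline, so the action is time-barred.

TIME-BARRED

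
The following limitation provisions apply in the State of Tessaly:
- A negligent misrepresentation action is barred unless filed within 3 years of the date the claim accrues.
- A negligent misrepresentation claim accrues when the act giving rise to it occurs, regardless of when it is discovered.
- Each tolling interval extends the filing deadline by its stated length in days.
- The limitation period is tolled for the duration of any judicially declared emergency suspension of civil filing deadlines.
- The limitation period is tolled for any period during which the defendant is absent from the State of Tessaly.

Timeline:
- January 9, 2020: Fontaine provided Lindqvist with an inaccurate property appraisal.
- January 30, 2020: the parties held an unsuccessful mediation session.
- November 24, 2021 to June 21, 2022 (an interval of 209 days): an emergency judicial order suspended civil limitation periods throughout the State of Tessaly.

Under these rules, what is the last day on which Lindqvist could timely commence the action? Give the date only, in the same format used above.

August 6, 2023

The limitation period began to run on January 9, 2020.
The untolled deadline — 3 years after January 9, 2020 — is January 9, 2023.
Because the emergency suspension of filing deadlines ran from November 24, 2021 to June 21, 2022, the deadline is extended by 209 days to August 6, 2023.
None of the other events listed affects the running of the period under the stated rules.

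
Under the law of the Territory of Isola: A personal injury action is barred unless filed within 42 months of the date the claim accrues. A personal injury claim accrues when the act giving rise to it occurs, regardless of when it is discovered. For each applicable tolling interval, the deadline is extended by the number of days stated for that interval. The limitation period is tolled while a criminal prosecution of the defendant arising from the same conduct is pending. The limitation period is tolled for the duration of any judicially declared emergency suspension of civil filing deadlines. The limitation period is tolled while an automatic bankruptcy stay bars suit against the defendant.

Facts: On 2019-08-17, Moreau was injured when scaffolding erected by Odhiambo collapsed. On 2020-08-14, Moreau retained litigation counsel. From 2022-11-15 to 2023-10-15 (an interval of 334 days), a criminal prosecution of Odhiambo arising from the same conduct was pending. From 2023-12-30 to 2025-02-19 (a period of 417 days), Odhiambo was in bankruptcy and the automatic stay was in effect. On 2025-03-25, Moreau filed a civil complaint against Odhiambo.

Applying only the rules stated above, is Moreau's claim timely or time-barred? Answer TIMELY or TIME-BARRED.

TIME-BARRED

The claim accrued on 2019-08-17, the date of the act.
Adding the 42 months base period to 2019-08-17 gives a deadline of 2023-02-17, before any tolling.
The pending criminal prosecution from 2022-11-15 to 2023-10-15 tolled the period for 334 days, extending the deadline to 2024-01-17.
The period was tolled for 417 days by the automatic bankruptcy stay (2023-12-30 to 2025-02-19), pushing the deadline to 2025-03-09.
None of the other events listed affects the running of the period under the stated rules.
Moreau filed on 2025-03-25, after the 2025-03-09 deadline, so the action is time-barred.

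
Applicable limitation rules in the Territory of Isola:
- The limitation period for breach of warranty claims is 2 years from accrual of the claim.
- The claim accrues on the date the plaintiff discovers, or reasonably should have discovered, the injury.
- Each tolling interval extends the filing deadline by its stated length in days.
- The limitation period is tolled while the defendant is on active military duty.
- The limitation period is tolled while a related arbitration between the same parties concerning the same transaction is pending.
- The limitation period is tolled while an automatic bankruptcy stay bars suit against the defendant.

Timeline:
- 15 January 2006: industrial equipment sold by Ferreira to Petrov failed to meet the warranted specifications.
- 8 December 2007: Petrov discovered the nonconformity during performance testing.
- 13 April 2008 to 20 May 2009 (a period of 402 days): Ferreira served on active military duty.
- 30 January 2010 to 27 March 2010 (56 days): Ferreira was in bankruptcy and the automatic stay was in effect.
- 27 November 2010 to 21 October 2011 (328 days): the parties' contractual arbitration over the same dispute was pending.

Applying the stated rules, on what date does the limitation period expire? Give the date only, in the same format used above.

2 February 2012

Under the discovery rule, the claim accrued on 8 December 2007, when Petrov discovered the injury — not on the 15 January 2006 date of the underlying act.
Adding the 2 years base period to 8 December 2007 gives a deadline of 8 December 2009, before any tolling.
Because the defendant's active military service ran from 13 April 2008 to 20 May 2009, the deadline is extended by 402 days to 14 January 2011.
The period was tolled for 56 days by the automatic bankruptcy stay (30 January 2010 to 27 March 2010), pushing the deadline to 11 March 2011.
The pending related arbitration from 27 November 2010 to 21 October 2011 tolled the period for 328 days, extending the deadline to 2 February 2012.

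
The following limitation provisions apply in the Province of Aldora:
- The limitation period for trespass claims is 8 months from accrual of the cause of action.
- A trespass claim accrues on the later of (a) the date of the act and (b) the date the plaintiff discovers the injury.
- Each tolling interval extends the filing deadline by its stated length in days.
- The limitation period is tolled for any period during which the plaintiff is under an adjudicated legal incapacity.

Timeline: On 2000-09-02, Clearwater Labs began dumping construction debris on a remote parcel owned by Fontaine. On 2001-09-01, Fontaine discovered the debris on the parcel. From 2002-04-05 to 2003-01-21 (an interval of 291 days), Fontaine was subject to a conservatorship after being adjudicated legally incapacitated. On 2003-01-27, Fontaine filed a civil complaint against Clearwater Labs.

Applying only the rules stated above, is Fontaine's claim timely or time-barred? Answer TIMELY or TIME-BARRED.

TIMELY

The claim accrued on 2001-09-01 — the later of the 2000-09-02 act and the 2001-09-01 discovery.
Adding the 8 months base period to 2001-09-01 gives a deadline of 2002-05-01, before any tolling.
The period was tolled for 291 days by the plaintiff's legal incapacity (2002-04-05 to 2003-01-21), pushing the deadline to 2003-02-16.
Filing on 2003-01-27 beat the 2003-02-16 deadline — the action is timely.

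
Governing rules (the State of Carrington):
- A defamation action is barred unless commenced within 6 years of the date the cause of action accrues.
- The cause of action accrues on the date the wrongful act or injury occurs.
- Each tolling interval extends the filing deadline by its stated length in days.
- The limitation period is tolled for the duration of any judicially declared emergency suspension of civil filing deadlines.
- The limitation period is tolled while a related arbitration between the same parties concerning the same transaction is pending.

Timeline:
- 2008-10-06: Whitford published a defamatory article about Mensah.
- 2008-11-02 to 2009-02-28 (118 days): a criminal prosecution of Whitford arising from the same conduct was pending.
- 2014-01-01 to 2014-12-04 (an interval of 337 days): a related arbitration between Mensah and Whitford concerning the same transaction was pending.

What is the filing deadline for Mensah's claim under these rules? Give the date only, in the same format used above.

The claim accrued on 2008-10-06, when the wrongful act occurred.
6 years from 2008-10-06 is 2014-10-06.
Because the pending related arbitration ran from 2014-01-01 to 2014-12-04, the deadline is extended by 337 days to 2015-09-08.
No stated provision tolls the period for a criminal prosecution, so the interval from 2008-11-02 to 2009-02-28 has no effect on the deadline.

2015-09-08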